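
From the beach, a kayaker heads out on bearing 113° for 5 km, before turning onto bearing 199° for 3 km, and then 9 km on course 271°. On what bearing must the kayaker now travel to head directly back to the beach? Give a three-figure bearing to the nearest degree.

Leg 1 (113°, 5 km): east 5 sin 113° = 4.60, north 5 cos 113° = -1.95
Leg 2 (199°, 3 km): east 3 sin 199° = -0.98, north 3 cos 199° = -2.84
Leg 3 (271°, 9 km): east 9 sin 271° = -9.00, north 9 cos 271° = 0.16
Net displacement: -5.37 east, -4.63 north. Direction back to start is (5.37, 4.63): bearing = atan2(5.37, 4.63) mod 360° = 49.23° ≈ 049°.

049°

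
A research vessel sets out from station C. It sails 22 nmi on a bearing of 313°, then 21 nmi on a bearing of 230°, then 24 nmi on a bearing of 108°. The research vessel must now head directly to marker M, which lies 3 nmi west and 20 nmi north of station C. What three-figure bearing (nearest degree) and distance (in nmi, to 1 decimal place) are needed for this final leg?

Leg 1 (313°, 22 nmi): east 22 sin 313° = -16.09, north 22 cos 313° = 15.00
Leg 2 (230°, 21 nmi): east 21 sin 230° = -16.09, north 21 cos 230° = -13.50
Leg 3 (108°, 24 nmi): east 24 sin 108° = 22.83, north 24 cos 108° = -7.42
Current position: (-9.35, -5.91). Target: (-3, 20). Remaining: Δeast = 6.35, Δnorth = 25.91.
Bearing = atan2(6.35, 25.91) mod 360° = 13.77°; distance = √((6.35)² + (25.91)²) = 26.678 nmi.

014°, 26.7 nmi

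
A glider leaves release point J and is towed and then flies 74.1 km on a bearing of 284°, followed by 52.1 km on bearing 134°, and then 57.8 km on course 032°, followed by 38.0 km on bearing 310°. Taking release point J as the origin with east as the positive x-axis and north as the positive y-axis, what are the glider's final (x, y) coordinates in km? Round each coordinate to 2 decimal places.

Leg 1 (284°, 74.1 km): east 74.1 sin 284° = -71.90, north 74.1 cos 284° = 17.93
Leg 2 (134°, 52.1 km): east 52.1 sin 134° = 37.48, north 52.1 cos 134° = -36.19
Leg 3 (032°, 57.8 km): east 57.8 sin 32° = 30.63, north 57.8 cos 32° = 49.02
Leg 4 (310°, 38.0 km): east 38.0 sin 310° = -29.11, north 38.0 cos 310° = 24.43
Summing: -32.90 km east, 55.18 km north → (-32.90, 55.18).

(-32.90, 55.18)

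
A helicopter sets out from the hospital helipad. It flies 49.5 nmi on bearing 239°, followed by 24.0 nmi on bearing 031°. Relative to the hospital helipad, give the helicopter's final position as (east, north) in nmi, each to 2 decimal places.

(-30.07, -4.92)

Leg 1 (239°, 49.5 nmi): east 49.5 sin 239° = -42.43, north 49.5 cos 239° = -25.49
Leg 2 (031°, 24.0 nmi): east 24.0 sin 31° = 12.36, north 24.0 cos 31° = 20.57
Summing: -30.07 nmi east, -4.92 nmi north → (-30.07, -4.92).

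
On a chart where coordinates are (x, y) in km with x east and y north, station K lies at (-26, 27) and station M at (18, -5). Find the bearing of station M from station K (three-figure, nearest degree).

Δeast = 18 − -26 = 44.00; Δnorth = -5 − 27 = -32.00.
Bearing = atan2(Δeast, Δnorth) mod 360° = 126.03° ≈ 126°.

126°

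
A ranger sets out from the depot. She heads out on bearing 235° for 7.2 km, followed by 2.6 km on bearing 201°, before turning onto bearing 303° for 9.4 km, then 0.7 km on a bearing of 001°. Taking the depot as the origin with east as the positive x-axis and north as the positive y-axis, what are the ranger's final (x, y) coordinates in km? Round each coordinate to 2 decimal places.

Leg 1 (235°, 7.2 km): east 7.2 sin 235° = -5.90, north 7.2 cos 235° = -4.13
Leg 2 (201°, 2.6 km): east 2.6 sin 201° = -0.93, north 2.6 cos 201° = -2.43
Leg 3 (303°, 9.4 km): east 9.4 sin 303° = -7.88, north 9.4 cos 303° = 5.12
Leg 4 (001°, 0.7 km): east 0.7 sin 1° = 0.01, north 0.7 cos 1° = 0.70
Summing: -14.70 km east, -0.74 km north → (-14.70, -0.74).

(-14.70, -0.74)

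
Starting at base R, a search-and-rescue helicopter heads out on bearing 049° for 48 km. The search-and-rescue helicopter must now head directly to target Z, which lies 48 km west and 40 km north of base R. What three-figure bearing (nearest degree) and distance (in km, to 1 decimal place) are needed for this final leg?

Leg 1 (049°, 48 km): east 48 sin 49° = 36.23, north 48 cos 49° = 31.49
Current position: (36.23, 31.49). Target: (-48, 40). Remaining: Δeast = -84.23, Δnorth = 8.51.
Bearing = atan2(-84.23, 8.51) mod 360° = 275.77°; distance = √((-84.23)² + (8.51)²) = 84.655 km.

276°, 84.7 km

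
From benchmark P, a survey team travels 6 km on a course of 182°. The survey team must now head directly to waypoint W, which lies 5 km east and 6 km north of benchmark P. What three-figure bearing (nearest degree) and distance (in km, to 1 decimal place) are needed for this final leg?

Leg 1 (182°, 6 km): east 6 sin 182° = -0.21, north 6 cos 182° = -6.00
Current position: (-0.21, -6.00). Target: (5, 6). Remaining: Δeast = 5.21, Δnorth = 12.00.
Bearing = atan2(5.21, 12.00) mod 360° = 23.47°; distance = √((5.21)² + (12.00)²) = 13.079 km.

023°, 13.1 km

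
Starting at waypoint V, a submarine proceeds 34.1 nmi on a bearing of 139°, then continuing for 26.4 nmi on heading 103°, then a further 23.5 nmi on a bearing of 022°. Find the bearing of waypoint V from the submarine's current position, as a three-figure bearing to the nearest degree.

Leg 1 (139°, 34.1 nmi): east 34.1 sin 139° = 22.37, north 34.1 cos 139° = -25.74
Leg 2 (103°, 26.4 nmi): east 26.4 sin 103° = 25.72, north 26.4 cos 103° = -5.94
Leg 3 (022°, 23.5 nmi): east 23.5 sin 22° = 8.80, north 23.5 cos 22° = 21.79
Net displacement: 56.90 east, -9.89 north. Direction back to start is (-56.90, 9.89): bearing = atan2(-56.90, 9.89) mod 360° = 279.86° ≈ 280°.

280°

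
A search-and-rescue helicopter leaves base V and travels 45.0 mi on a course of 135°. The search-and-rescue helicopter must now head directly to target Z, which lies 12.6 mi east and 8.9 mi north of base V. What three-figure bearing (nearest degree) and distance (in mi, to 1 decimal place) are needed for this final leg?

Leg 1 (135°, 45.0 mi): east 45.0 sin 135° = 31.82, north 45.0 cos 135° = -31.82
Current position: (31.82, -31.82). Target: (12.6, 8.9). Remaining: Δeast = -19.22, Δnorth = 40.72.
Bearing = atan2(-19.22, 40.72) mod 360° = 334.73°; distance = √((-19.22)² + (40.72)²) = 45.028 mi.

335°, 45.0 mi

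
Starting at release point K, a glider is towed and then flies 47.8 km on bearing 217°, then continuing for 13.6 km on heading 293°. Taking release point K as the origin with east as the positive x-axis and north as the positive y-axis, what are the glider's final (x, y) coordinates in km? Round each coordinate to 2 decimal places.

(-41.29, -32.86)

Leg 1 (217°, 47.8 km): east 47.8 sin 217° = -28.77, north 47.8 cos 217° = -38.17
Leg 2 (293°, 13.6 km): east 13.6 sin 293° = -12.52, north 13.6 cos 293° = 5.31
Summing: -41.29 km east, -32.86 km north → (-41.29, -32.86).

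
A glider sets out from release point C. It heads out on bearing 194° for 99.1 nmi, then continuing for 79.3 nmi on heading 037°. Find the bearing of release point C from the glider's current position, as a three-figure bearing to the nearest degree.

Leg 1 (194°, 99.1 nmi): east 99.1 sin 194° = -23.97, north 99.1 cos 194° = -96.16
Leg 2 (037°, 79.3 nmi): east 79.3 sin 37° = 47.72, north 79.3 cos 37° = 63.33
Net displacement: 23.75 east, -32.82 north. Direction back to start is (-23.75, 32.82): bearing = atan2(-23.75, 32.82) mod 360° = 324.11° ≈ 324°.

324°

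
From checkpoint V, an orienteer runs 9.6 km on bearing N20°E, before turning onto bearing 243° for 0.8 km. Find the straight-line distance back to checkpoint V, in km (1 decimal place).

Leg 1 (N20°E, 9.6 km): east 9.6 sin 20° = 3.28, north 9.6 cos 20° = 9.02
Leg 2 (243°, 0.8 km): east 0.8 sin 243° = -0.71, north 0.8 cos 243° = -0.36
Net: 2.57 east, 8.66 north. Distance = √((2.57)² + (8.66)²) = 9.031 km.

9.0 km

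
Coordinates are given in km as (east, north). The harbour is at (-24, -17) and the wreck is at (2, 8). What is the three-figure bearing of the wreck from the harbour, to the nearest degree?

Δeast = 2 − -24 = 26.00; Δnorth = 8 − -17 = 25.00.
Bearing = atan2(Δeast, Δnorth) mod 360° = 46.12° ≈ 046°.

046°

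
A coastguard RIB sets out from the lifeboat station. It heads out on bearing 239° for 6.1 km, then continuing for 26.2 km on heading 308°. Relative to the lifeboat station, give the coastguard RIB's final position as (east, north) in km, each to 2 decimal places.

Leg 1 (239°, 6.1 km): east 6.1 sin 239° = -5.23, north 6.1 cos 239° = -3.14
Leg 2 (308°, 26.2 km): east 26.2 sin 308° = -20.65, north 26.2 cos 308° = 16.13
Summing: -25.87 km east, 12.99 km north → (-25.87, 12.99).

(-25.87, 12.99)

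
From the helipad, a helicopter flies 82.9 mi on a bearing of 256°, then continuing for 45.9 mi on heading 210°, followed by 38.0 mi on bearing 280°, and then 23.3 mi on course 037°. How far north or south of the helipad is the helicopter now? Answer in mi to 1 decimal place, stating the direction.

Leg 1 (256°, 82.9 mi): east 82.9 sin 256° = -80.44, north 82.9 cos 256° = -20.06
Leg 2 (210°, 45.9 mi): east 45.9 sin 210° = -22.95, north 45.9 cos 210° = -39.75
Leg 3 (280°, 38.0 mi): east 38.0 sin 280° = -37.42, north 38.0 cos 280° = 6.60
Leg 4 (037°, 23.3 mi): east 23.3 sin 37° = 14.02, north 23.3 cos 37° = 18.61
Net north component: -34.60 mi.

34.6 mi south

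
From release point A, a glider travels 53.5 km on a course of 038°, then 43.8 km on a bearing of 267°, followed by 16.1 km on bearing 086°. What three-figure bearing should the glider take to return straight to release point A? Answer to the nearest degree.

187°

Leg 1 (038°, 53.5 km): east 53.5 sin 38° = 32.94, north 53.5 cos 38° = 42.16
Leg 2 (267°, 43.8 km): east 43.8 sin 267° = -43.74, north 43.8 cos 267° = -2.29
Leg 3 (086°, 16.1 km): east 16.1 sin 86° = 16.06, north 16.1 cos 86° = 1.12
Net displacement: 5.26 east, 40.99 north. Direction back to start is (-5.26, -40.99): bearing = atan2(-5.26, -40.99) mod 360° = 187.31° ≈ 187°.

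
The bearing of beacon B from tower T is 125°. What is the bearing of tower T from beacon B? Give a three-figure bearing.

Back-bearing = 125° + 180° = 305°.

305°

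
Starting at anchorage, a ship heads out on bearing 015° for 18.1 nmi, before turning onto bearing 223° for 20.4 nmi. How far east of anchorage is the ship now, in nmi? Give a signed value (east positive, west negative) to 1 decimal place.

Leg 1 (015°, 18.1 nmi): east 18.1 sin 15° = 4.68, north 18.1 cos 15° = 17.48
Leg 2 (223°, 20.4 nmi): east 20.4 sin 223° = -13.91, north 20.4 cos 223° = -14.92
Net east component: -9.23 nmi.

-9.2 nmi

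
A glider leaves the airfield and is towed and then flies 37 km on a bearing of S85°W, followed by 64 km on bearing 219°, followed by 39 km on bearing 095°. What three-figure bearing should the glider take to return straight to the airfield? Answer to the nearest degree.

Leg 1 (S85°W, 37 km): east 37 sin 265° = -36.86, north 37 cos 265° = -3.22
Leg 2 (219°, 64 km): east 64 sin 219° = -40.28, north 64 cos 219° = -49.74
Leg 3 (095°, 39 km): east 39 sin 95° = 38.85, north 39 cos 95° = -3.40
Net displacement: -38.28 east, -56.36 north. Direction back to start is (38.28, 56.36): bearing = atan2(38.28, 56.36) mod 360° = 34.19° ≈ 034°.

034°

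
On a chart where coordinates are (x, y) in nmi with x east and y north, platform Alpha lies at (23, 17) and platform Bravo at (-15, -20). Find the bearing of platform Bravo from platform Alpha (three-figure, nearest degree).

Δeast = -15 − 23 = -38.00; Δnorth = -20 − 17 = -37.00.
Bearing = atan2(Δeast, Δnorth) mod 360° = 225.76° ≈ 226°.

226°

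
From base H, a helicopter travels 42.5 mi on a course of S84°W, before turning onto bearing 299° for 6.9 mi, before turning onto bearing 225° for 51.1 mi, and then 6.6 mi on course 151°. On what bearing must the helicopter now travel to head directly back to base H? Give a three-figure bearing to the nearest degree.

062°

Leg 1 (S84°W, 42.5 mi): east 42.5 sin 264° = -42.27, north 42.5 cos 264° = -4.44
Leg 2 (299°, 6.9 mi): east 6.9 sin 299° = -6.03, north 6.9 cos 299° = 3.35
Leg 3 (225°, 51.1 mi): east 51.1 sin 225° = -36.13, north 51.1 cos 225° = -36.13
Leg 4 (151°, 6.6 mi): east 6.6 sin 151° = 3.20, north 6.6 cos 151° = -5.77
Net displacement: -81.24 east, -43.00 north. Direction back to start is (81.24, 43.00): bearing = atan2(81.24, 43.00) mod 360° = 62.10° ≈ 062°.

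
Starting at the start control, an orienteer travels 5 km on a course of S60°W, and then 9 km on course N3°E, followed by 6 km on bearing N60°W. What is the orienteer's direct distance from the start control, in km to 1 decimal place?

Leg 1 (S60°W, 5 km): east 5 sin 240° = -4.33, north 5 cos 240° = -2.50
Leg 2 (N3°E, 9 km): east 9 sin 3° = 0.47, north 9 cos 3° = 8.99
Leg 3 (N60°W, 6 km): east 6 sin 300° = -5.20, north 6 cos 300° = 3.00
Net: -9.06 east, 9.49 north. Distance = √((-9.06)² + (9.49)²) = 13.115 km.

13.1 km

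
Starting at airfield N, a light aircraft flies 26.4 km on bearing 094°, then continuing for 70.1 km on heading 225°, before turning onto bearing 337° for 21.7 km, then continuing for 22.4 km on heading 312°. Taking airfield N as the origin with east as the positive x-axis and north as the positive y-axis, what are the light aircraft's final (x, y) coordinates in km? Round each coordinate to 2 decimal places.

Leg 1 (094°, 26.4 km): east 26.4 sin 94° = 26.34, north 26.4 cos 94° = -1.84
Leg 2 (225°, 70.1 km): east 70.1 sin 225° = -49.57, north 70.1 cos 225° = -49.57
Leg 3 (337°, 21.7 km): east 21.7 sin 337° = -8.48, north 21.7 cos 337° = 19.97
Leg 4 (312°, 22.4 km): east 22.4 sin 312° = -16.65, north 22.4 cos 312° = 14.99
Summing: -48.36 km east, -16.45 km north → (-48.36, -16.45).

(-48.36, -16.45)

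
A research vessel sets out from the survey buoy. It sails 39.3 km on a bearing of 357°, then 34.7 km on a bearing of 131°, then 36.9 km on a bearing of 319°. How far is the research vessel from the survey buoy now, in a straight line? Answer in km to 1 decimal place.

44.3 km

Leg 1 (357°, 39.3 km): east 39.3 sin 357° = -2.06, north 39.3 cos 357° = 39.25
Leg 2 (131°, 34.7 km): east 34.7 sin 131° = 26.19, north 34.7 cos 131° = -22.77
Leg 3 (319°, 36.9 km): east 36.9 sin 319° = -24.21, north 36.9 cos 319° = 27.85
Net: -0.08 east, 44.33 north. Distance = √((-0.08)² + (44.33)²) = 44.330 km.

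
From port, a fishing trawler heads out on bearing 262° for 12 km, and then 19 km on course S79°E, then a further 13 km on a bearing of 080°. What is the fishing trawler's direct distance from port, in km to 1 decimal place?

19.8 km

Leg 1 (262°, 12 km): east 12 sin 262° = -11.88, north 12 cos 262° = -1.67
Leg 2 (S79°E, 19 km): east 19 sin 101° = 18.65, north 19 cos 101° = -3.63
Leg 3 (080°, 13 km): east 13 sin 80° = 12.80, north 13 cos 80° = 2.26
Net: 19.57 east, -3.04 north. Distance = √((19.57)² + (-3.04)²) = 19.805 km.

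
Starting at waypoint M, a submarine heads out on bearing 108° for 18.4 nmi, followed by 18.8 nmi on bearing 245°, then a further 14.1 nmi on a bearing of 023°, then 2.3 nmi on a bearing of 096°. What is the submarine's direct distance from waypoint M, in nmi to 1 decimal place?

Leg 1 (108°, 18.4 nmi): east 18.4 sin 108° = 17.50, north 18.4 cos 108° = -5.69
Leg 2 (245°, 18.8 nmi): east 18.8 sin 245° = -17.04, north 18.8 cos 245° = -7.95
Leg 3 (023°, 14.1 nmi): east 14.1 sin 23° = 5.51, north 14.1 cos 23° = 12.98
Leg 4 (096°, 2.3 nmi): east 2.3 sin 96° = 2.29, north 2.3 cos 96° = -0.24
Net: 8.26 east, -0.89 north. Distance = √((8.26)² + (-0.89)²) = 8.306 nmi.

8.3 nmi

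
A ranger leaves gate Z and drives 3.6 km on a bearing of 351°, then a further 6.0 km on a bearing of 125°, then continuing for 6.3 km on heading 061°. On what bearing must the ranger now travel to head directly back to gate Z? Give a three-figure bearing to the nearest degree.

252°

Leg 1 (351°, 3.6 km): east 3.6 sin 351° = -0.56, north 3.6 cos 351° = 3.56
Leg 2 (125°, 6.0 km): east 6.0 sin 125° = 4.91, north 6.0 cos 125° = -3.44
Leg 3 (061°, 6.3 km): east 6.3 sin 61° = 5.51, north 6.3 cos 61° = 3.05
Net displacement: 9.86 east, 3.17 north. Direction back to start is (-9.86, -3.17): bearing = atan2(-9.86, -3.17) mod 360° = 252.19° ≈ 252°.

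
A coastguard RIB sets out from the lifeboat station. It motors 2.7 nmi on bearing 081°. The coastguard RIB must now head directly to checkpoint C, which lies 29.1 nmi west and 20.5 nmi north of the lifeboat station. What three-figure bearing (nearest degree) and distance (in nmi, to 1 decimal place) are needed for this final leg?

Leg 1 (081°, 2.7 nmi): east 2.7 sin 81° = 2.67, north 2.7 cos 81° = 0.42
Current position: (2.67, 0.42). Target: (-29.1, 20.5). Remaining: Δeast = -31.77, Δnorth = 20.08.
Bearing = atan2(-31.77, 20.08) mod 360° = 302.29°; distance = √((-31.77)² + (20.08)²) = 37.580 nmi.

302°, 37.6 nmi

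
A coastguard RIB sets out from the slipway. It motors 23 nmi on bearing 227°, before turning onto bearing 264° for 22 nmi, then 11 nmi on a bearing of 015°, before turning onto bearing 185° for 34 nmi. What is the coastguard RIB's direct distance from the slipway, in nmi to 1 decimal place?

Leg 1 (227°, 23 nmi): east 23 sin 227° = -16.82, north 23 cos 227° = -15.69
Leg 2 (264°, 22 nmi): east 22 sin 264° = -21.88, north 22 cos 264° = -2.30
Leg 3 (015°, 11 nmi): east 11 sin 15° = 2.85, north 11 cos 15° = 10.63
Leg 4 (185°, 34 nmi): east 34 sin 185° = -2.96, north 34 cos 185° = -33.87
Net: -38.82 east, -41.23 north. Distance = √((-38.82)² + (-41.23)²) = 56.628 nmi.

56.6 nmi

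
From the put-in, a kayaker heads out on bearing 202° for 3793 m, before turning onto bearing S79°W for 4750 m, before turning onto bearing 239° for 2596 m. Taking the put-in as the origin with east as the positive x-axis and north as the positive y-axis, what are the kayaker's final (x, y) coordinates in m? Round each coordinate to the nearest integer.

Leg 1 (202°, 3793 m): east 3793 sin 202° = -1420.88, north 3793 cos 202° = -3516.81
Leg 2 (S79°W, 4750 m): east 4750 sin 259° = -4662.73, north 4750 cos 259° = -906.34
Leg 3 (239°, 2596 m): east 2596 sin 239° = -2225.21, north 2596 cos 239° = -1337.04
Summing: -8308.82 m east, -5760.19 m north → (-8309, -5760).

(-8309, -5760)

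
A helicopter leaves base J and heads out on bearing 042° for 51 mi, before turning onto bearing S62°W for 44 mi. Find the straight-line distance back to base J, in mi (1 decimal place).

Leg 1 (042°, 51 mi): east 51 sin 42° = 34.13, north 51 cos 42° = 37.90
Leg 2 (S62°W, 44 mi): east 44 sin 242° = -38.85, north 44 cos 242° = -20.66
Net: -4.72 east, 17.24 north. Distance = √((-4.72)² + (17.24)²) = 17.879 mi.

17.9 mi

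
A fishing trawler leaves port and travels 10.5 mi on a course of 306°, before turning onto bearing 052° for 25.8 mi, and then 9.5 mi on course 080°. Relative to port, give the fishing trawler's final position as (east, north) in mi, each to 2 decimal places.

(21.19, 23.71)

Leg 1 (306°, 10.5 mi): east 10.5 sin 306° = -8.49, north 10.5 cos 306° = 6.17
Leg 2 (052°, 25.8 mi): east 25.8 sin 52° = 20.33, north 25.8 cos 52° = 15.88
Leg 3 (080°, 9.5 mi): east 9.5 sin 80° = 9.36, north 9.5 cos 80° = 1.65
Summing: 21.19 mi east, 23.71 mi north → (21.19, 23.71).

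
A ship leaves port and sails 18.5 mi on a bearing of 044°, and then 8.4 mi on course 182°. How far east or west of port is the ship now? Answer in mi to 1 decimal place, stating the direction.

12.6 mi east

Leg 1 (044°, 18.5 mi): east 18.5 sin 44° = 12.85, north 18.5 cos 44° = 13.31
Leg 2 (182°, 8.4 mi): east 8.4 sin 182° = -0.29, north 8.4 cos 182° = -8.39
Net east component: 12.56 mi.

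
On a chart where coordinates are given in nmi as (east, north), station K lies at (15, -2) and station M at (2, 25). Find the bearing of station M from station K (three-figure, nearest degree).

334°

Δeast = 2 − 15 = -13.00; Δnorth = 25 − -2 = 27.00.
Bearing = atan2(Δeast, Δnorth) mod 360° = 334.29° ≈ 334°.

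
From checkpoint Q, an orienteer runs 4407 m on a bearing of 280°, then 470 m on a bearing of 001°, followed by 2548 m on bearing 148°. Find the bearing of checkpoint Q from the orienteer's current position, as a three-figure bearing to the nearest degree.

073°

Leg 1 (280°, 4407 m): east 4407 sin 280° = -4340.05, north 4407 cos 280° = 765.27
Leg 2 (001°, 470 m): east 470 sin 1° = 8.20, north 470 cos 1° = 469.93
Leg 3 (148°, 2548 m): east 2548 sin 148° = 1350.23, north 2548 cos 148° = -2160.83
Net displacement: -2981.61 east, -925.63 north. Direction back to start is (2981.61, 925.63): bearing = atan2(2981.61, 925.63) mod 360° = 72.75° ≈ 073°.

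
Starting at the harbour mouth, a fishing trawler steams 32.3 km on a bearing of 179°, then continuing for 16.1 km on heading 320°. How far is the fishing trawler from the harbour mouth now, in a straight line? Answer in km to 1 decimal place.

Leg 1 (179°, 32.3 km): east 32.3 sin 179° = 0.56, north 32.3 cos 179° = -32.30
Leg 2 (320°, 16.1 km): east 16.1 sin 320° = -10.35, north 16.1 cos 320° = 12.33
Net: -9.79 east, -19.96 north. Distance = √((-9.79)² + (-19.96)²) = 22.231 km.

22.2 km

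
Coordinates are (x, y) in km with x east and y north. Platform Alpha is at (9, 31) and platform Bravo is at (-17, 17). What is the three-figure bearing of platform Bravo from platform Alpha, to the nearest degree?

Δeast = -17 − 9 = -26.00; Δnorth = 17 − 31 = -14.00.
Bearing = atan2(Δeast, Δnorth) mod 360° = 241.70° ≈ 242°.

242°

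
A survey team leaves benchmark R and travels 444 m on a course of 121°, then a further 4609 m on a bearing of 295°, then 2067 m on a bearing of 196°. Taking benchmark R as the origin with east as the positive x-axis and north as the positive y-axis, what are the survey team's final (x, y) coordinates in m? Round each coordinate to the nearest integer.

Leg 1 (121°, 444 m): east 444 sin 121° = 380.58, north 444 cos 121° = -228.68
Leg 2 (295°, 4609 m): east 4609 sin 295° = -4177.17, north 4609 cos 295° = 1947.85
Leg 3 (196°, 2067 m): east 2067 sin 196° = -569.74, north 2067 cos 196° = -1986.93
Summing: -4366.33 m east, -267.76 m north → (-4366, -268).

(-4366, -268)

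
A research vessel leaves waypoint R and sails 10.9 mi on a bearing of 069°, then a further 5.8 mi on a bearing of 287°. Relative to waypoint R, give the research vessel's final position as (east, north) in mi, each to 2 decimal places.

(4.63, 5.60)

Leg 1 (069°, 10.9 mi): east 10.9 sin 69° = 10.18, north 10.9 cos 69° = 3.91
Leg 2 (287°, 5.8 mi): east 5.8 sin 287° = -5.55, north 5.8 cos 287° = 1.70
Summing: 4.63 mi east, 5.60 mi north → (4.63, 5.60).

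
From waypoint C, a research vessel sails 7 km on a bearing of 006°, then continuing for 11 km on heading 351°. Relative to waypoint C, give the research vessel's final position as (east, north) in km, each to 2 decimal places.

(-0.99, 17.83)

Leg 1 (006°, 7 km): east 7 sin 6° = 0.73, north 7 cos 6° = 6.96
Leg 2 (351°, 11 km): east 11 sin 351° = -1.72, north 11 cos 351° = 10.86
Summing: -0.99 km east, 17.83 km north → (-0.99, 17.83).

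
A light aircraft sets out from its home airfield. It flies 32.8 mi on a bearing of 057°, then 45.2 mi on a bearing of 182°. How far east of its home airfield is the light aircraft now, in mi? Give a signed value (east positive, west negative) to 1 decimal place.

25.9 mi

Leg 1 (057°, 32.8 mi): east 32.8 sin 57° = 27.51, north 32.8 cos 57° = 17.86
Leg 2 (182°, 45.2 mi): east 45.2 sin 182° = -1.58, north 45.2 cos 182° = -45.17
Net east component: 25.93 mi.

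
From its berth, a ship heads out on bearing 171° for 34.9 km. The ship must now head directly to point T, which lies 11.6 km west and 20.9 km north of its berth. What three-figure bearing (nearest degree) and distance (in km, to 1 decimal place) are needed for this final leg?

343°, 57.9 km

Leg 1 (171°, 34.9 km): east 34.9 sin 171° = 5.46, north 34.9 cos 171° = -34.47
Current position: (5.46, -34.47). Target: (-11.6, 20.9). Remaining: Δeast = -17.06, Δnorth = 55.37.
Bearing = atan2(-17.06, 55.37) mod 360° = 342.88°; distance = √((-17.06)² + (55.37)²) = 57.939 km.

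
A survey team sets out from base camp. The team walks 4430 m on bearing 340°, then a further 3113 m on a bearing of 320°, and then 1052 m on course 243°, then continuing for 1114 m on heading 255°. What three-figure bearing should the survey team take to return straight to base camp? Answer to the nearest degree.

Leg 1 (340°, 4430 m): east 4430 sin 340° = -1515.15, north 4430 cos 340° = 4162.84
Leg 2 (320°, 3113 m): east 3113 sin 320° = -2001.00, north 3113 cos 320° = 2384.70
Leg 3 (243°, 1052 m): east 1052 sin 243° = -937.34, north 1052 cos 243° = -477.60
Leg 4 (255°, 1114 m): east 1114 sin 255° = -1076.04, north 1114 cos 255° = -288.32
Net displacement: -5529.53 east, 5781.61 north. Direction back to start is (5529.53, -5781.61): bearing = atan2(5529.53, -5781.61) mod 360° = 136.28° ≈ 136°.

136°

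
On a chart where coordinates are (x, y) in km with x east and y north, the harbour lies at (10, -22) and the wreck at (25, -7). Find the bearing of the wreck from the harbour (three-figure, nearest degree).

Δeast = 25 − 10 = 15.00; Δnorth = -7 − -22 = 15.00.
Bearing = atan2(Δeast, Δnorth) mod 360° = 45.00° ≈ 045°.

045°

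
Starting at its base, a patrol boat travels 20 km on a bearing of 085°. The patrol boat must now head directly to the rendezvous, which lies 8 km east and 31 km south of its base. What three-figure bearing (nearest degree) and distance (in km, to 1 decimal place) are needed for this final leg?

200°, 34.8 km

Leg 1 (085°, 20 km): east 20 sin 85° = 19.92, north 20 cos 85° = 1.74
Current position: (19.92, 1.74). Target: (8, -31). Remaining: Δeast = -11.92, Δnorth = -32.74.
Bearing = atan2(-11.92, -32.74) mod 360° = 200.01°; distance = √((-11.92)² + (-32.74)²) = 34.847 km.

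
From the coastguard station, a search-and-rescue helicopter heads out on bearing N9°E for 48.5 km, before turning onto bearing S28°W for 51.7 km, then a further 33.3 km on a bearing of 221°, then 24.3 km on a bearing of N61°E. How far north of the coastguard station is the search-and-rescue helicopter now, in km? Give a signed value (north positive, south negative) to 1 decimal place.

Leg 1 (N9°E, 48.5 km): east 48.5 sin 9° = 7.59, north 48.5 cos 9° = 47.90
Leg 2 (S28°W, 51.7 km): east 51.7 sin 208° = -24.27, north 51.7 cos 208° = -45.65
Leg 3 (221°, 33.3 km): east 33.3 sin 221° = -21.85, north 33.3 cos 221° = -25.13
Leg 4 (N61°E, 24.3 km): east 24.3 sin 61° = 21.25, north 24.3 cos 61° = 11.78
Net north component: -11.10 km.

-11.1 km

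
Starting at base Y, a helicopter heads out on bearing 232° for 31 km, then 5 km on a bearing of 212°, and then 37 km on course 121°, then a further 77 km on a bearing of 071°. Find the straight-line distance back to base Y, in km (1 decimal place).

79.4 km

Leg 1 (232°, 31 km): east 31 sin 232° = -24.43, north 31 cos 232° = -19.09
Leg 2 (212°, 5 km): east 5 sin 212° = -2.65, north 5 cos 212° = -4.24
Leg 3 (121°, 37 km): east 37 sin 121° = 31.72, north 37 cos 121° = -19.06
Leg 4 (071°, 77 km): east 77 sin 71° = 72.80, north 77 cos 71° = 25.07
Net: 77.44 east, -17.31 north. Distance = √((77.44)² + (-17.31)²) = 79.354 km.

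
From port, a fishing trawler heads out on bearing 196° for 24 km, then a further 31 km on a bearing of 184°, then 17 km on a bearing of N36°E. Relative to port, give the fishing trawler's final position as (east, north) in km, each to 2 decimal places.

(1.21, -40.24)

Leg 1 (196°, 24 km): east 24 sin 196° = -6.62, north 24 cos 196° = -23.07
Leg 2 (184°, 31 km): east 31 sin 184° = -2.16, north 31 cos 184° = -30.92
Leg 3 (N36°E, 17 km): east 17 sin 36° = 9.99, north 17 cos 36° = 13.75
Summing: 1.21 km east, -40.24 km north → (1.21, -40.24).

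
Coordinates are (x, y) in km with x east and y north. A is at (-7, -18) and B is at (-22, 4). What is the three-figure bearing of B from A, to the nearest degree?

326°

Δeast = -22 − -7 = -15.00; Δnorth = 4 − -18 = 22.00.
Bearing = atan2(Δeast, Δnorth) mod 360° = 325.71° ≈ 326°.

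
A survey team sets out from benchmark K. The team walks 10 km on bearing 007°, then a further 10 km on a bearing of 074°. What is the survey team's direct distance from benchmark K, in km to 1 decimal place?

Leg 1 (007°, 10 km): east 10 sin 7° = 1.22, north 10 cos 7° = 9.93
Leg 2 (074°, 10 km): east 10 sin 74° = 9.61, north 10 cos 74° = 2.76
Net: 10.83 east, 12.68 north. Distance = √((10.83)² + (12.68)²) = 16.678 km.

16.7 km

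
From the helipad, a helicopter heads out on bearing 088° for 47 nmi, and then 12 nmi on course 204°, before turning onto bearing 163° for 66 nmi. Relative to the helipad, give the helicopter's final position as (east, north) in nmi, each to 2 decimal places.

(61.39, -72.44)

Leg 1 (088°, 47 nmi): east 47 sin 88° = 46.97, north 47 cos 88° = 1.64
Leg 2 (204°, 12 nmi): east 12 sin 204° = -4.88, north 12 cos 204° = -10.96
Leg 3 (163°, 66 nmi): east 66 sin 163° = 19.30, north 66 cos 163° = -63.12
Summing: 61.39 nmi east, -72.44 nmi north → (61.39, -72.44).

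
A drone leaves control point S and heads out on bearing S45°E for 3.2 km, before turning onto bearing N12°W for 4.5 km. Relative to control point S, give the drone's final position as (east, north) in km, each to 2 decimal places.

Leg 1 (S45°E, 3.2 km): east 3.2 sin 135° = 2.26, north 3.2 cos 135° = -2.26
Leg 2 (N12°W, 4.5 km): east 4.5 sin 348° = -0.94, north 4.5 cos 348° = 4.40
Summing: 1.33 km east, 2.14 km north → (1.33, 2.14).

(1.33, 2.14)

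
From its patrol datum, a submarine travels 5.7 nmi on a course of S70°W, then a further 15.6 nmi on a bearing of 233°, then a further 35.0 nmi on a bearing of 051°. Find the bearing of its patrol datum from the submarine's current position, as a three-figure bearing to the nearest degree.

221°

Leg 1 (S70°W, 5.7 nmi): east 5.7 sin 250° = -5.36, north 5.7 cos 250° = -1.95
Leg 2 (233°, 15.6 nmi): east 15.6 sin 233° = -12.46, north 15.6 cos 233° = -9.39
Leg 3 (051°, 35.0 nmi): east 35.0 sin 51° = 27.20, north 35.0 cos 51° = 22.03
Net displacement: 9.39 east, 10.69 north. Direction back to start is (-9.39, -10.69): bearing = atan2(-9.39, -10.69) mod 360° = 221.29° ≈ 221°.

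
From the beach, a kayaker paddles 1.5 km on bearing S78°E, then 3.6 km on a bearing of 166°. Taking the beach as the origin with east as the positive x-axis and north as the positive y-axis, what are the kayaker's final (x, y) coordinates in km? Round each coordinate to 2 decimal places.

(2.34, -3.80)

Leg 1 (S78°E, 1.5 km): east 1.5 sin 102° = 1.47, north 1.5 cos 102° = -0.31
Leg 2 (166°, 3.6 km): east 3.6 sin 166° = 0.87, north 3.6 cos 166° = -3.49
Summing: 2.34 km east, -3.80 km north → (2.34, -3.80).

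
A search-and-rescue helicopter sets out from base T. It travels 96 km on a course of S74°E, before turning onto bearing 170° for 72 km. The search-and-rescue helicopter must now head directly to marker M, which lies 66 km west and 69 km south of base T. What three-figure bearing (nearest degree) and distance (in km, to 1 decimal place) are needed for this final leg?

279°, 173.1 km

Leg 1 (S74°E, 96 km): east 96 sin 106° = 92.28, north 96 cos 106° = -26.46
Leg 2 (170°, 72 km): east 72 sin 170° = 12.50, north 72 cos 170° = -70.91
Current position: (104.78, -97.37). Target: (-66, -69). Remaining: Δeast = -170.78, Δnorth = 28.37.
Bearing = atan2(-170.78, 28.37) mod 360° = 279.43°; distance = √((-170.78)² + (28.37)²) = 173.124 km.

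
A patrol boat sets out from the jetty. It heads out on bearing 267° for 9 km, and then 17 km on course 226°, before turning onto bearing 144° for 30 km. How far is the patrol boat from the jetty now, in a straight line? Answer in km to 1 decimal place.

Leg 1 (267°, 9 km): east 9 sin 267° = -8.99, north 9 cos 267° = -0.47
Leg 2 (226°, 17 km): east 17 sin 226° = -12.23, north 17 cos 226° = -11.81
Leg 3 (144°, 30 km): east 30 sin 144° = 17.63, north 30 cos 144° = -24.27
Net: -3.58 east, -36.55 north. Distance = √((-3.58)² + (-36.55)²) = 36.726 km.

36.7 km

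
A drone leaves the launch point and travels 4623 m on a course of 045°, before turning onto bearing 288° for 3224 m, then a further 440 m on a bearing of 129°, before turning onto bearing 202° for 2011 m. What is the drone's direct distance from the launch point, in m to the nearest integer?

Leg 1 (045°, 4623 m): east 4623 sin 45° = 3268.95, north 4623 cos 45° = 3268.95
Leg 2 (288°, 3224 m): east 3224 sin 288° = -3066.21, north 3224 cos 288° = 996.27
Leg 3 (129°, 440 m): east 440 sin 129° = 341.94, north 440 cos 129° = -276.90
Leg 4 (202°, 2011 m): east 2011 sin 202° = -753.33, north 2011 cos 202° = -1864.57
Net: -208.64 east, 2123.76 north. Distance = √((-208.64)² + (2123.76)²) = 2133.982 m.

2134 m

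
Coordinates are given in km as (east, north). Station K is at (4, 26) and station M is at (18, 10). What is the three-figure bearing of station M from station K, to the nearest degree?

139°

Δeast = 18 − 4 = 14.00; Δnorth = 10 − 26 = -16.00.
Bearing = atan2(Δeast, Δnorth) mod 360° = 138.81° ≈ 139°.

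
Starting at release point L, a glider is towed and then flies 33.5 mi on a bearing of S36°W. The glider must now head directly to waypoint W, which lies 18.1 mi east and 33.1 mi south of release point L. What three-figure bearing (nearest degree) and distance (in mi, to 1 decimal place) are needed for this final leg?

Leg 1 (S36°W, 33.5 mi): east 33.5 sin 216° = -19.69, north 33.5 cos 216° = -27.10
Current position: (-19.69, -27.10). Target: (18.1, -33.1). Remaining: Δeast = 37.79, Δnorth = -6.00.
Bearing = atan2(37.79, -6.00) mod 360° = 99.02°; distance = √((37.79)² + (-6.00)²) = 38.264 mi.

099°, 38.3 mi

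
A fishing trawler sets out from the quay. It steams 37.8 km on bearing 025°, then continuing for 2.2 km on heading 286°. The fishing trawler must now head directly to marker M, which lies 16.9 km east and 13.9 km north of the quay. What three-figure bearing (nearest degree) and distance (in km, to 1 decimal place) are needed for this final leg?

172°, 21.2 km

Leg 1 (025°, 37.8 km): east 37.8 sin 25° = 15.97, north 37.8 cos 25° = 34.26
Leg 2 (286°, 2.2 km): east 2.2 sin 286° = -2.11, north 2.2 cos 286° = 0.61
Current position: (13.86, 34.86). Target: (16.9, 13.9). Remaining: Δeast = 3.04, Δnorth = -20.96.
Bearing = atan2(3.04, -20.96) mod 360° = 171.75°; distance = √((3.04)² + (-20.96)²) = 21.184 km.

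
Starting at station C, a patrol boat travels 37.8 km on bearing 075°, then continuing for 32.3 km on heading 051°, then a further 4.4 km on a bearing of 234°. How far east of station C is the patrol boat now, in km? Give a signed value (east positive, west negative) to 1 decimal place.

58.1 km

Leg 1 (075°, 37.8 km): east 37.8 sin 75° = 36.51, north 37.8 cos 75° = 9.78
Leg 2 (051°, 32.3 km): east 32.3 sin 51° = 25.10, north 32.3 cos 51° = 20.33
Leg 3 (234°, 4.4 km): east 4.4 sin 234° = -3.56, north 4.4 cos 234° = -2.59
Net east component: 58.05 km.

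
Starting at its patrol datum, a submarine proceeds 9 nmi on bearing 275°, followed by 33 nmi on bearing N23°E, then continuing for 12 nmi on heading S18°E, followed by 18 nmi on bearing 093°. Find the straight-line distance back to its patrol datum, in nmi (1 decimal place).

31.8 nmi

Leg 1 (275°, 9 nmi): east 9 sin 275° = -8.97, north 9 cos 275° = 0.78
Leg 2 (N23°E, 33 nmi): east 33 sin 23° = 12.89, north 33 cos 23° = 30.38
Leg 3 (S18°E, 12 nmi): east 12 sin 162° = 3.71, north 12 cos 162° = -11.41
Leg 4 (093°, 18 nmi): east 18 sin 93° = 17.98, north 18 cos 93° = -0.94
Net: 25.61 east, 18.81 north. Distance = √((25.61)² + (18.81)²) = 31.775 nmi.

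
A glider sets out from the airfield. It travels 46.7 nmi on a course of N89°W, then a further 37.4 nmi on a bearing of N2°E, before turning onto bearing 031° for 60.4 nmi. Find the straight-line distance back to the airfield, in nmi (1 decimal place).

91.1 nmi

Leg 1 (N89°W, 46.7 nmi): east 46.7 sin 271° = -46.69, north 46.7 cos 271° = 0.82
Leg 2 (N2°E, 37.4 nmi): east 37.4 sin 2° = 1.31, north 37.4 cos 2° = 37.38
Leg 3 (031°, 60.4 nmi): east 60.4 sin 31° = 31.11, north 60.4 cos 31° = 51.77
Net: -14.28 east, 89.97 north. Distance = √((-14.28)² + (89.97)²) = 91.091 nmi.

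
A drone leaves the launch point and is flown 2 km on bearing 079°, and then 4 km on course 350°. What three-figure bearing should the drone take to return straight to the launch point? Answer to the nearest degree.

196°

Leg 1 (079°, 2 km): east 2 sin 79° = 1.96, north 2 cos 79° = 0.38
Leg 2 (350°, 4 km): east 4 sin 350° = -0.69, north 4 cos 350° = 3.94
Net displacement: 1.27 east, 4.32 north. Direction back to start is (-1.27, -4.32): bearing = atan2(-1.27, -4.32) mod 360° = 196.36° ≈ 196°.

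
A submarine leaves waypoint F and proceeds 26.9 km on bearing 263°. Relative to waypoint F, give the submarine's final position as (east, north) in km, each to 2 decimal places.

(-26.70, -3.28)

Leg 1 (263°, 26.9 km): east 26.9 sin 263° = -26.70, north 26.9 cos 263° = -3.28
Summing: -26.70 km east, -3.28 km north → (-26.70, -3.28).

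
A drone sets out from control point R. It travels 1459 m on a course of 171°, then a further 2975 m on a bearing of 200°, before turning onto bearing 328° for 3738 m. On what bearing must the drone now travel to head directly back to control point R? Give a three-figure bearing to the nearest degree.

Leg 1 (171°, 1459 m): east 1459 sin 171° = 228.24, north 1459 cos 171° = -1441.04
Leg 2 (200°, 2975 m): east 2975 sin 200° = -1017.51, north 2975 cos 200° = -2795.59
Leg 3 (328°, 3738 m): east 3738 sin 328° = -1980.84, north 3738 cos 328° = 3170.00
Net displacement: -2770.11 east, -1066.62 north. Direction back to start is (2770.11, 1066.62): bearing = atan2(2770.11, 1066.62) mod 360° = 68.94° ≈ 069°.

069°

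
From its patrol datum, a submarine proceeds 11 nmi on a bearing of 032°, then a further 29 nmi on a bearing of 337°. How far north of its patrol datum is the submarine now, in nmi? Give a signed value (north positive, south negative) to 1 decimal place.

Leg 1 (032°, 11 nmi): east 11 sin 32° = 5.83, north 11 cos 32° = 9.33
Leg 2 (337°, 29 nmi): east 29 sin 337° = -11.33, north 29 cos 337° = 26.69
Net north component: 36.02 nmi.

36.0 nmi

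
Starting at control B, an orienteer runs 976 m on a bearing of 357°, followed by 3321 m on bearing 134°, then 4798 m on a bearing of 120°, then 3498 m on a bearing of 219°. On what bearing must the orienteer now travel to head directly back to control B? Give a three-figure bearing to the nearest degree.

Leg 1 (357°, 976 m): east 976 sin 357° = -51.08, north 976 cos 357° = 974.66
Leg 2 (134°, 3321 m): east 3321 sin 134° = 2388.93, north 3321 cos 134° = -2306.96
Leg 3 (120°, 4798 m): east 4798 sin 120° = 4155.19, north 4798 cos 120° = -2399.00
Leg 4 (219°, 3498 m): east 3498 sin 219° = -2201.36, north 3498 cos 219° = -2718.46
Net displacement: 4291.67 east, -6449.75 north. Direction back to start is (-4291.67, 6449.75): bearing = atan2(-4291.67, 6449.75) mod 360° = 326.36° ≈ 326°.

326°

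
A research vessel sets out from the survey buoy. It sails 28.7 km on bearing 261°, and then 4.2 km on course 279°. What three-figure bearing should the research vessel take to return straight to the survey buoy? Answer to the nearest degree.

Leg 1 (261°, 28.7 km): east 28.7 sin 261° = -28.35, north 28.7 cos 261° = -4.49
Leg 2 (279°, 4.2 km): east 4.2 sin 279° = -4.15, north 4.2 cos 279° = 0.66
Net displacement: -32.49 east, -3.83 north. Direction back to start is (32.49, 3.83): bearing = atan2(32.49, 3.83) mod 360° = 83.27° ≈ 083°.

083°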